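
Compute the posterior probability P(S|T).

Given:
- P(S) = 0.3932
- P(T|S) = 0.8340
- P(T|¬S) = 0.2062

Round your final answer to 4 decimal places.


Bayes' theorem: P(S|T) = P(T|S) × P(S) / P(T)

Step 1: Calculate P(T) using law of total probability
P(T) = P(T|S)P(S) + P(T|¬S)P(¬S)
     = 0.8340 × 0.3932 + 0.2062 × 0.6068
     = 0.32792880 + 0.12512216
     = 0.45305096

Step 2: Apply Bayes' theorem
P(S|T) = P(T|S) × P(S) / P(T)
       = 0.32792880 / 0.45305096
       = 0.7238


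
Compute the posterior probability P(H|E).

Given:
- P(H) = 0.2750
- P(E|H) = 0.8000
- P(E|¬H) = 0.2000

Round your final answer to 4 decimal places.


Bayes' theorem: P(H|E) = P(E|H) × P(H) / P(E)

Step 1: Calculate P(E) using law of total probability
P(E) = P(E|H)P(H) + P(E|¬H)P(¬H)
     = 0.8000 × 0.2750 + 0.2000 × 0.7250
     = 0.22000000 + 0.14500000
     = 0.36500000

Step 2: Apply Bayes' theorem
P(H|E) = P(E|H) × P(H) / P(E)
       = 0.22000000 / 0.36500000
       = 0.6027


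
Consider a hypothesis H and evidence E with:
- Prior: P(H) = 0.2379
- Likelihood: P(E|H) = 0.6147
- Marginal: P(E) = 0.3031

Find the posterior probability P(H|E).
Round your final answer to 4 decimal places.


Using Bayes' theorem:

P(H|E) = P(E|H) × P(H) / P(E)
       = 0.6147 × 0.2379 / 0.3031
       = 0.14623713 / 0.3031
       = 0.4825

The evidence strengthens our belief in H.
Prior: 0.2379 → Posterior: 0.4825


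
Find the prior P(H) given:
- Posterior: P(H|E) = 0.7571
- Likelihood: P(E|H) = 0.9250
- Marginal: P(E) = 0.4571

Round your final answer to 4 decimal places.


From Bayes' theorem: P(H|E) = P(E|H) × P(H) / P(E)

Rearranging for P(H):
P(H) = P(H|E) × P(E) / P(E|H)
     = 0.7571 × 0.4571 / 0.9250
     = 0.34607041 / 0.9250
     = 0.3741


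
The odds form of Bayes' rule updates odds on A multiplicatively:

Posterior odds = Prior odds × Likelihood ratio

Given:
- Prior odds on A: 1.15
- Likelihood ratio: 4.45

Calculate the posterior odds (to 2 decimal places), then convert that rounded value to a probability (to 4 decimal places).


Step 1: Calculate posterior odds
Posterior odds = Prior odds × LR
               = 1.15 × 4.45
               = 5.12

Step 2: Convert to probability
P(A|E) = Posterior odds / (1 + Posterior odds)
       = 5.12 / (1 + 5.12)
       = 5.12 / 6.12
       = 0.8366

The evidence increased P(A) from 0.5349 to 0.8366.


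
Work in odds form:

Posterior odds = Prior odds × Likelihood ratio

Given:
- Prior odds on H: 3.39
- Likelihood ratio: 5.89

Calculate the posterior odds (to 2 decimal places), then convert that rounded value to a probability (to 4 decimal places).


Step 1: Calculate posterior odds
Posterior odds = Prior odds × LR
               = 3.39 × 5.89
               = 19.97

Step 2: Convert to probability
P(H|E) = Posterior odds / (1 + Posterior odds)
       = 19.97 / (1 + 19.97)
       = 19.97 / 20.97
       = 0.9523

The evidence increased P(H) from 0.7722 to 0.9523.


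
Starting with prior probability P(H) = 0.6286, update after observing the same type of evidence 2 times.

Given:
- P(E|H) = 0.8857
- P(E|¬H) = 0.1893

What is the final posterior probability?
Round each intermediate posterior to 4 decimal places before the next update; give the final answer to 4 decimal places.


Sequential Bayesian updating:

Initial prior: P(H) = 0.6286

Update 1:
  P(E) = 0.8857 × 0.6286 + 0.1893 × 0.3714 = 0.55675102 + 0.07030602 = 0.62705704
  P(H|E) = 0.55675102 / 0.62705704 = 0.8879

Update 2:
  P(E) = 0.8857 × 0.8879 + 0.1893 × 0.1121 = 0.78641303 + 0.02122053 = 0.80763356
  P(H|E) = 0.78641303 / 0.80763356 = 0.9737

Final posterior: 0.9737


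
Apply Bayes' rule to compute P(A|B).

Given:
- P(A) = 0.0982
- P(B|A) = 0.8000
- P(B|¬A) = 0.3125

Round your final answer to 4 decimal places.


Bayes' theorem: P(A|B) = P(B|A) × P(A) / P(B)

Step 1: Calculate P(B) using law of total probability
P(B) = P(B|A)P(A) + P(B|¬A)P(¬A)
     = 0.8000 × 0.0982 + 0.3125 × 0.9018
     = 0.07856000 + 0.28181250
     = 0.36037250

Step 2: Apply Bayes' theorem
P(A|B) = P(B|A) × P(A) / P(B)
       = 0.07856000 / 0.36037250
       = 0.2180


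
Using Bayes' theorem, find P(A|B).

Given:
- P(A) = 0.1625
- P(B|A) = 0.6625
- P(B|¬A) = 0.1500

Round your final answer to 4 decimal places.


Bayes' theorem: P(A|B) = P(B|A) × P(A) / P(B)

Step 1: Calculate P(B) using law of total probability
P(B) = P(B|A)P(A) + P(B|¬A)P(¬A)
     = 0.6625 × 0.1625 + 0.1500 × 0.8375
     = 0.10765625 + 0.12562500
     = 0.23328125

Step 2: Apply Bayes' theorem
P(A|B) = P(B|A) × P(A) / P(B)
       = 0.10765625 / 0.23328125
       = 0.4615


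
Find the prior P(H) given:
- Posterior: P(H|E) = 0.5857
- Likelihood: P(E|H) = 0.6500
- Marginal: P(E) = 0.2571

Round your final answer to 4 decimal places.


From Bayes' theorem: P(H|E) = P(E|H) × P(H) / P(E)

Rearranging for P(H):
P(H) = P(H|E) × P(E) / P(E|H)
     = 0.5857 × 0.2571 / 0.6500
     = 0.15058347 / 0.6500
     = 0.2317


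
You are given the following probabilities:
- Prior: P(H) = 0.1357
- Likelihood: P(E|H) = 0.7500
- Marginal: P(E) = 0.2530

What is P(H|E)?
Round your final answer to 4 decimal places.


Using Bayes' theorem:

P(H|E) = P(E|H) × P(H) / P(E)
       = 0.7500 × 0.1357 / 0.2530
       = 0.10177500 / 0.2530
       = 0.4023

The evidence strengthens our belief in H.
Prior: 0.1357 → Posterior: 0.4023


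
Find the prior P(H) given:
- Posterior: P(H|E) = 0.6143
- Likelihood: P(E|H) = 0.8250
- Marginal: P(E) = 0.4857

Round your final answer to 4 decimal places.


From Bayes' theorem: P(H|E) = P(E|H) × P(H) / P(E)

Rearranging for P(H):
P(H) = P(H|E) × P(E) / P(E|H)
     = 0.6143 × 0.4857 / 0.8250
     = 0.29836551 / 0.8250
     = 0.3617


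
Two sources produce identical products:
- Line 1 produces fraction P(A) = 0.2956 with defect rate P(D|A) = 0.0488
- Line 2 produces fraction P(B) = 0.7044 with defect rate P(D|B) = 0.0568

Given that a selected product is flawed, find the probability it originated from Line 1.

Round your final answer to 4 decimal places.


Let A = from Line 1, D = flawed

Given:
- P(A) = 0.2956, P(B) = 0.7044
- P(D|A) = 0.0488, P(D|B) = 0.0568

Step 1: Find P(D)
P(D) = P(D|A)P(A) + P(D|B)P(B)
     = 0.0488 × 0.2956 + 0.0568 × 0.7044
     = 0.01442528 + 0.04000992
     = 0.05443520

Step 2: Apply Bayes' theorem
P(A|D) = P(D|A)P(A) / P(D)
       = 0.01442528 / 0.05443520
       = 0.2650


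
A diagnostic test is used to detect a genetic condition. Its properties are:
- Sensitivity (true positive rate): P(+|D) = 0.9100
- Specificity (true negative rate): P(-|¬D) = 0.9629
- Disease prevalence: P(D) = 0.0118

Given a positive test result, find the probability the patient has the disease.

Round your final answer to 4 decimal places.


Let D = has disease, + = positive test

Given:
- P(D) = 0.0118 (prevalence)
- P(+|D) = 0.9100 (sensitivity)
- P(-|¬D) = 0.9629 (specificity)
- P(+|¬D) = 0.0371 (false positive rate = 1 - specificity)

Step 1: Find P(+)
P(+) = P(+|D)P(D) + P(+|¬D)P(¬D)
     = 0.9100 × 0.0118 + 0.0371 × 0.9882
     = 0.01073800 + 0.03666222
     = 0.04740022

Step 2: Apply Bayes' theorem for P(D|+)
P(D|+) = P(+|D)P(D) / P(+)
       = 0.01073800 / 0.04740022
       = 0.2265


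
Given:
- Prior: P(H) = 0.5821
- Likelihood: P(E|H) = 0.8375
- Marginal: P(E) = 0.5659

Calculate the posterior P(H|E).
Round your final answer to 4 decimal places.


Using Bayes' theorem:

P(H|E) = P(E|H) × P(H) / P(E)
       = 0.8375 × 0.5821 / 0.5659
       = 0.48750875 / 0.5659
       = 0.8615

The evidence strengthens our belief in H.
Prior: 0.5821 → Posterior: 0.8615


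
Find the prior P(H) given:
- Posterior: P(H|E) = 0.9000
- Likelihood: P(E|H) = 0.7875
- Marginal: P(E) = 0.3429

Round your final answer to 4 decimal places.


From Bayes' theorem: P(H|E) = P(E|H) × P(H) / P(E)

Rearranging for P(H):
P(H) = P(H|E) × P(E) / P(E|H)
     = 0.9000 × 0.3429 / 0.7875
     = 0.30861000 / 0.7875
     = 0.3919


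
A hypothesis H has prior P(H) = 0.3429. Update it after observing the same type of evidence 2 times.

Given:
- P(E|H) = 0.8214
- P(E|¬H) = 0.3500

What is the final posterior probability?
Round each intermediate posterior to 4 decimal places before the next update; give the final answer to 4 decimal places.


Sequential Bayesian updating:

Initial prior: P(H) = 0.3429

Update 1:
  P(E) = 0.8214 × 0.3429 + 0.3500 × 0.6571 = 0.28165806 + 0.22998500 = 0.51164306
  P(H|E) = 0.28165806 / 0.51164306 = 0.5505

Update 2:
  P(E) = 0.8214 × 0.5505 + 0.3500 × 0.4495 = 0.45218070 + 0.15732500 = 0.60950570
  P(H|E) = 0.45218070 / 0.60950570 = 0.7419

Final posterior: 0.7419


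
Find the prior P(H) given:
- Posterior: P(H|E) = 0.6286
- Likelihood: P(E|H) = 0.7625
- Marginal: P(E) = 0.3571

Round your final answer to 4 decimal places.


From Bayes' theorem: P(H|E) = P(E|H) × P(H) / P(E)

Rearranging for P(H):
P(H) = P(H|E) × P(E) / P(E|H)
     = 0.6286 × 0.3571 / 0.7625
     = 0.22447306 / 0.7625
     = 0.2944


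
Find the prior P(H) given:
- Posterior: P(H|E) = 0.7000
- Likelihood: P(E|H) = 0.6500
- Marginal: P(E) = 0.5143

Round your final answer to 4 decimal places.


From Bayes' theorem: P(H|E) = P(E|H) × P(H) / P(E)

Rearranging for P(H):
P(H) = P(H|E) × P(E) / P(E|H)
     = 0.7000 × 0.5143 / 0.6500
     = 0.36001000 / 0.6500
     = 0.5539


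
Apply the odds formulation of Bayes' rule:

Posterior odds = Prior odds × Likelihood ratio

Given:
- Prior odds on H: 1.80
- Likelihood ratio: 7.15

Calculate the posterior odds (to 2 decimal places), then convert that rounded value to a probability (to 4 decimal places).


Step 1: Calculate posterior odds
Posterior odds = Prior odds × LR
               = 1.80 × 7.15
               = 12.87

Step 2: Convert to probability
P(H|E) = Posterior odds / (1 + Posterior odds)
       = 12.87 / (1 + 12.87)
       = 12.87 / 13.87
       = 0.9279

The evidence increased P(H) from 0.6429 to 0.9279.


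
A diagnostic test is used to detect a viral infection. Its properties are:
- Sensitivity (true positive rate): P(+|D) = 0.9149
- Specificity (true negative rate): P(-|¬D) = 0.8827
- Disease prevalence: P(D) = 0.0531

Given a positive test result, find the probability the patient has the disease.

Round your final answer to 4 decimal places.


Let D = has disease, + = positive test

Given:
- P(D) = 0.0531 (prevalence)
- P(+|D) = 0.9149 (sensitivity)
- P(-|¬D) = 0.8827 (specificity)
- P(+|¬D) = 0.1173 (false positive rate = 1 - specificity)

Step 1: Find P(+)
P(+) = P(+|D)P(D) + P(+|¬D)P(¬D)
     = 0.9149 × 0.0531 + 0.1173 × 0.9469
     = 0.04858119 + 0.11107137
     = 0.15965256

Step 2: Apply Bayes' theorem for P(D|+)
P(D|+) = P(+|D)P(D) / P(+)
       = 0.04858119 / 0.15965256
       = 0.3043


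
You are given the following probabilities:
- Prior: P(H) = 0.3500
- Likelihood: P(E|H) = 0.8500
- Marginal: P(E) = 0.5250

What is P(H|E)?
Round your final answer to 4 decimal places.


Using Bayes' theorem:

P(H|E) = P(E|H) × P(H) / P(E)
       = 0.8500 × 0.3500 / 0.5250
       = 0.29750000 / 0.5250
       = 0.5667

The evidence strengthens our belief in H.
Prior: 0.3500 → Posterior: 0.5667


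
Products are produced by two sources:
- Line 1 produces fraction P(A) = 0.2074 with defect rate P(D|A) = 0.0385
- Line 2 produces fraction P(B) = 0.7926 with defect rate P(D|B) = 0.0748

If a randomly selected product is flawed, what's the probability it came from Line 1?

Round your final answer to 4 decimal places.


Let A = from Line 1, D = flawed

Given:
- P(A) = 0.2074, P(B) = 0.7926
- P(D|A) = 0.0385, P(D|B) = 0.0748

Step 1: Find P(D)
P(D) = P(D|A)P(A) + P(D|B)P(B)
     = 0.0385 × 0.2074 + 0.0748 × 0.7926
     = 0.00798490 + 0.05928648
     = 0.06727138

Step 2: Apply Bayes' theorem
P(A|D) = P(D|A)P(A) / P(D)
       = 0.00798490 / 0.06727138
       = 0.1187


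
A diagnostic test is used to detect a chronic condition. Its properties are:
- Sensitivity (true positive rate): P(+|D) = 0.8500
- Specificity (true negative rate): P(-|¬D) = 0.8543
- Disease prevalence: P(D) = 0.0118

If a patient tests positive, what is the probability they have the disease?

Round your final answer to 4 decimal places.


Let D = has disease, + = positive test

Given:
- P(D) = 0.0118 (prevalence)
- P(+|D) = 0.8500 (sensitivity)
- P(-|¬D) = 0.8543 (specificity)
- P(+|¬D) = 0.1457 (false positive rate = 1 - specificity)

Step 1: Find P(+)
P(+) = P(+|D)P(D) + P(+|¬D)P(¬D)
     = 0.8500 × 0.0118 + 0.1457 × 0.9882
     = 0.01003000 + 0.14398074
     = 0.15401074

Step 2: Apply Bayes' theorem for P(D|+)
P(D|+) = P(+|D)P(D) / P(+)
       = 0.01003000 / 0.15401074
       = 0.0651


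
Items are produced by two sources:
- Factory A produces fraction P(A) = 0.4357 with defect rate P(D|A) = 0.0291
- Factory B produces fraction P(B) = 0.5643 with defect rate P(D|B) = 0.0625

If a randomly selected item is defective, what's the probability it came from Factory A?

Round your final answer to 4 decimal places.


Let A = from Factory A, D = defective

Given:
- P(A) = 0.4357, P(B) = 0.5643
- P(D|A) = 0.0291, P(D|B) = 0.0625

Step 1: Find P(D)
P(D) = P(D|A)P(A) + P(D|B)P(B)
     = 0.0291 × 0.4357 + 0.0625 × 0.5643
     = 0.01267887 + 0.03526875
     = 0.04794762

Step 2: Apply Bayes' theorem
P(A|D) = P(D|A)P(A) / P(D)
       = 0.01267887 / 0.04794762
       = 0.2644


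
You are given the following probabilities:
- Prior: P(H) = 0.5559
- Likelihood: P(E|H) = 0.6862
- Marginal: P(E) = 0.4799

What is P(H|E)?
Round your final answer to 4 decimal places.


Using Bayes' theorem:

P(H|E) = P(E|H) × P(H) / P(E)
       = 0.6862 × 0.5559 / 0.4799
       = 0.38145858 / 0.4799
       = 0.7949

The evidence strengthens our belief in H.
Prior: 0.5559 → Posterior: 0.7949


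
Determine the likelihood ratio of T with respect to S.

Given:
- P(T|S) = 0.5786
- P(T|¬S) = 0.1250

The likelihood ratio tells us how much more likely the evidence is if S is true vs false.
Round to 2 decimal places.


Likelihood Ratio (LR) = P(T|S) / P(T|¬S)

LR = 0.5786 / 0.1250
   = 4.63

The evidence is 4.63 times more likely if S is true than if S is false.
LR > 1, so observing T raises the odds in favor of S.


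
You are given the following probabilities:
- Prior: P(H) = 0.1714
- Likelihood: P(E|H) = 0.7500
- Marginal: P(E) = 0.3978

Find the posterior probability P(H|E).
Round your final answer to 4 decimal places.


Using Bayes' theorem:

P(H|E) = P(E|H) × P(H) / P(E)
       = 0.7500 × 0.1714 / 0.3978
       = 0.12855000 / 0.3978
       = 0.3232

The evidence strengthens our belief in H.
Prior: 0.1714 → Posterior: 0.3232


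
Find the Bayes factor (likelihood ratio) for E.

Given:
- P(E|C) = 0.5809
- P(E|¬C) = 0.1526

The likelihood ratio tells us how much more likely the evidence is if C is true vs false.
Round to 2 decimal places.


Likelihood Ratio (LR) = P(E|C) / P(E|¬C)

LR = 0.5809 / 0.1526
   = 3.81

The evidence is 3.81 times more likely if C is true than if C is false.
LR > 1, so observing E raises the odds in favor of C.


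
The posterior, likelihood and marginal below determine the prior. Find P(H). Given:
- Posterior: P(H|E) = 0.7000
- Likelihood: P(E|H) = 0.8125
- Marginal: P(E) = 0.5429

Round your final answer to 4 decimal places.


From Bayes' theorem: P(H|E) = P(E|H) × P(H) / P(E)

Rearranging for P(H):
P(H) = P(H|E) × P(E) / P(E|H)
     = 0.7000 × 0.5429 / 0.8125
     = 0.38003000 / 0.8125
     = 0.4677


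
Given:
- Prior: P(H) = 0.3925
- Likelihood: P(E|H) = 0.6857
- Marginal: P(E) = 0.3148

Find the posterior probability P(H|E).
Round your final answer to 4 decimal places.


Using Bayes' theorem:

P(H|E) = P(E|H) × P(H) / P(E)
       = 0.6857 × 0.3925 / 0.3148
       = 0.26913725 / 0.3148
       = 0.8549

The evidence strengthens our belief in H.
Prior: 0.3925 → Posterior: 0.8549


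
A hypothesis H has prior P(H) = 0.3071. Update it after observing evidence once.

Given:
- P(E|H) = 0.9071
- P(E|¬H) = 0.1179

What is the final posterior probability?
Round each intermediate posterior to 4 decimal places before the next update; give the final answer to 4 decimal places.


Sequential Bayesian updating:

Initial prior: P(H) = 0.3071

Update 1:
  P(E) = 0.9071 × 0.3071 + 0.1179 × 0.6929 = 0.27857041 + 0.08169291 = 0.36026332
  P(H|E) = 0.27857041 / 0.36026332 = 0.7732

Final posterior: 0.7732


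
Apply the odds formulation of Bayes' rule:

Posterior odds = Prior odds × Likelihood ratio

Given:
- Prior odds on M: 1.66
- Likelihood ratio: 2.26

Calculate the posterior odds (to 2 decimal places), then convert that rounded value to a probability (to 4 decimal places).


Step 1: Calculate posterior odds
Posterior odds = Prior odds × LR
               = 1.66 × 2.26
               = 3.75

Step 2: Convert to probability
P(M|E) = Posterior odds / (1 + Posterior odds)
       = 3.75 / (1 + 3.75)
       = 3.75 / 4.75
       = 0.7895

The evidence increased P(M) from 0.6241 to 0.7895.


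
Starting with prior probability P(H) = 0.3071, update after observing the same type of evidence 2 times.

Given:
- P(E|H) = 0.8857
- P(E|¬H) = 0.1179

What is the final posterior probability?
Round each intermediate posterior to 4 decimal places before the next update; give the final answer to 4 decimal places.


Sequential Bayesian updating:

Initial prior: P(H) = 0.3071

Update 1:
  P(E) = 0.8857 × 0.3071 + 0.1179 × 0.6929 = 0.27199847 + 0.08169291 = 0.35369138
  P(H|E) = 0.27199847 / 0.35369138 = 0.7690

Update 2:
  P(E) = 0.8857 × 0.7690 + 0.1179 × 0.2310 = 0.68110330 + 0.02723490 = 0.70833820
  P(H|E) = 0.68110330 / 0.70833820 = 0.9616

Final posterior: 0.9616


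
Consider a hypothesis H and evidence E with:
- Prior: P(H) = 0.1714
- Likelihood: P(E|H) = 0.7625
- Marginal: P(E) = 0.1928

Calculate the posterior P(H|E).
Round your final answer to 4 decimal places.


Using Bayes' theorem:

P(H|E) = P(E|H) × P(H) / P(E)
       = 0.7625 × 0.1714 / 0.1928
       = 0.13069250 / 0.1928
       = 0.6779

The evidence strengthens our belief in H.
Prior: 0.1714 → Posterior: 0.6779


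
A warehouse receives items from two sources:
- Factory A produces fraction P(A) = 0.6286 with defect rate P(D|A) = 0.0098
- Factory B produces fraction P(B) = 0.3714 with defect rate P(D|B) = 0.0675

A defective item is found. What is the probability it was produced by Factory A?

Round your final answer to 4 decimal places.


Let A = from Factory A, D = defective

Given:
- P(A) = 0.6286, P(B) = 0.3714
- P(D|A) = 0.0098, P(D|B) = 0.0675

Step 1: Find P(D)
P(D) = P(D|A)P(A) + P(D|B)P(B)
     = 0.0098 × 0.6286 + 0.0675 × 0.3714
     = 0.00616028 + 0.02506950
     = 0.03122978

Step 2: Apply Bayes' theorem
P(A|D) = P(D|A)P(A) / P(D)
       = 0.00616028 / 0.03122978
       = 0.1973


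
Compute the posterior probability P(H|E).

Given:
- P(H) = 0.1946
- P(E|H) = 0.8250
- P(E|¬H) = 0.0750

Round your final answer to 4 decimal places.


Bayes' theorem: P(H|E) = P(E|H) × P(H) / P(E)

Step 1: Calculate P(E) using law of total probability
P(E) = P(E|H)P(H) + P(E|¬H)P(¬H)
     = 0.8250 × 0.1946 + 0.0750 × 0.8054
     = 0.16054500 + 0.06040500
     = 0.22095000

Step 2: Apply Bayes' theorem
P(H|E) = P(E|H) × P(H) / P(E)
       = 0.16054500 / 0.22095000
       = 0.7266


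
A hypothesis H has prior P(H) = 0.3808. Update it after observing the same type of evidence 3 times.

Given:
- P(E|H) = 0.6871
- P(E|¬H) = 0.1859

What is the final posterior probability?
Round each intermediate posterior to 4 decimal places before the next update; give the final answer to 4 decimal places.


Sequential Bayesian updating:

Initial prior: P(H) = 0.3808

Update 1:
  P(E) = 0.6871 × 0.3808 + 0.1859 × 0.6192 = 0.26164768 + 0.11510928 = 0.37675696
  P(H|E) = 0.26164768 / 0.37675696 = 0.6945

Update 2:
  P(E) = 0.6871 × 0.6945 + 0.1859 × 0.3055 = 0.47719095 + 0.05679245 = 0.53398340
  P(H|E) = 0.47719095 / 0.53398340 = 0.8936

Update 3:
  P(E) = 0.6871 × 0.8936 + 0.1859 × 0.1064 = 0.61399256 + 0.01977976 = 0.63377232
  P(H|E) = 0.61399256 / 0.63377232 = 0.9688

Final posterior: 0.9688


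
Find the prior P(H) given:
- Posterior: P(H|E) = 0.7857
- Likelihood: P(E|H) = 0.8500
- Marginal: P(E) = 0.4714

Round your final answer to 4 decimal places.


From Bayes' theorem: P(H|E) = P(E|H) × P(H) / P(E)

Rearranging for P(H):
P(H) = P(H|E) × P(E) / P(E|H)
     = 0.7857 × 0.4714 / 0.8500
     = 0.37037898 / 0.8500
     = 0.4357


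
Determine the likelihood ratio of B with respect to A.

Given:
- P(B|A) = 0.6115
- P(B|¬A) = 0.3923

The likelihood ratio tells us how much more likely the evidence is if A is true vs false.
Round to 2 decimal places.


Likelihood Ratio (LR) = P(B|A) / P(B|¬A)

LR = 0.6115 / 0.3923
   = 1.56

The evidence is 1.56 times more likely if A is true than if A is false.
Since LR > 1, the evidence supports A over ¬A.


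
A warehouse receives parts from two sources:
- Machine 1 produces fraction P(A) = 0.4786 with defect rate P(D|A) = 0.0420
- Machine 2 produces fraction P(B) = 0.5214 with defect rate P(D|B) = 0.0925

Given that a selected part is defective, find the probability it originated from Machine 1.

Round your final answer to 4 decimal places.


Let A = from Machine 1, D = defective

Given:
- P(A) = 0.4786, P(B) = 0.5214
- P(D|A) = 0.0420, P(D|B) = 0.0925

Step 1: Find P(D)
P(D) = P(D|A)P(A) + P(D|B)P(B)
     = 0.0420 × 0.4786 + 0.0925 × 0.5214
     = 0.02010120 + 0.04822950
     = 0.06833070

Step 2: Apply Bayes' theorem
P(A|D) = P(D|A)P(A) / P(D)
       = 0.02010120 / 0.06833070
       = 0.2942


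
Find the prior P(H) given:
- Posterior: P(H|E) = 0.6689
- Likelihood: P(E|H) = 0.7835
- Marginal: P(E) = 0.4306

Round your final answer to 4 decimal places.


From Bayes' theorem: P(H|E) = P(E|H) × P(H) / P(E)

Rearranging for P(H):
P(H) = P(H|E) × P(E) / P(E|H)
     = 0.6689 × 0.4306 / 0.7835
     = 0.28802834 / 0.7835
     = 0.3676


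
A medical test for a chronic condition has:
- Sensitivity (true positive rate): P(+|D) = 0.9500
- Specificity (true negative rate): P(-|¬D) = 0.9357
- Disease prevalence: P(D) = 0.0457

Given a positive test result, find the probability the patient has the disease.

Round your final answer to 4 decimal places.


Let D = has disease, + = positive test

Given:
- P(D) = 0.0457 (prevalence)
- P(+|D) = 0.9500 (sensitivity)
- P(-|¬D) = 0.9357 (specificity)
- P(+|¬D) = 0.0643 (false positive rate = 1 - specificity)

Step 1: Find P(+)
P(+) = P(+|D)P(D) + P(+|¬D)P(¬D)
     = 0.9500 × 0.0457 + 0.0643 × 0.9543
     = 0.04341500 + 0.06136149
     = 0.10477649

Step 2: Apply Bayes' theorem for P(D|+)
P(D|+) = P(+|D)P(D) / P(+)
       = 0.04341500 / 0.10477649
       = 0.4144


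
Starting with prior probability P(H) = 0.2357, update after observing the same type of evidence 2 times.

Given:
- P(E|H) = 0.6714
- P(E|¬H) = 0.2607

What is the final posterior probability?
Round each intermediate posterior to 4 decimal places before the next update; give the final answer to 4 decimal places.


Sequential Bayesian updating:

Initial prior: P(H) = 0.2357

Update 1:
  P(E) = 0.6714 × 0.2357 + 0.2607 × 0.7643 = 0.15824898 + 0.19925301 = 0.35750199
  P(H|E) = 0.15824898 / 0.35750199 = 0.4427

Update 2:
  P(E) = 0.6714 × 0.4427 + 0.2607 × 0.5573 = 0.29722878 + 0.14528811 = 0.44251689
  P(H|E) = 0.29722878 / 0.44251689 = 0.6717

Final posterior: 0.6717


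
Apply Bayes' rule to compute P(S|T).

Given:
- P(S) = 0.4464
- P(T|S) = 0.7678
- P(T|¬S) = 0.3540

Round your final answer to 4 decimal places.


Bayes' theorem: P(S|T) = P(T|S) × P(S) / P(T)

Step 1: Calculate P(T) using law of total probability
P(T) = P(T|S)P(S) + P(T|¬S)P(¬S)
     = 0.7678 × 0.4464 + 0.3540 × 0.5536
     = 0.34274592 + 0.19597440
     = 0.53872032

Step 2: Apply Bayes' theorem
P(S|T) = P(T|S) × P(S) / P(T)
       = 0.34274592 / 0.53872032
       = 0.6362


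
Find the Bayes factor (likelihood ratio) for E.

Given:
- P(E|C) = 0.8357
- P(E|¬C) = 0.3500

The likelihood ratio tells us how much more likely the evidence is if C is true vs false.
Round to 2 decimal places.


Likelihood Ratio (LR) = P(E|C) / P(E|¬C)

LR = 0.8357 / 0.3500
   = 2.39

The evidence is 2.39 times more likely if C is true than if C is false.
LR > 1, so observing E raises the odds in favor of C.


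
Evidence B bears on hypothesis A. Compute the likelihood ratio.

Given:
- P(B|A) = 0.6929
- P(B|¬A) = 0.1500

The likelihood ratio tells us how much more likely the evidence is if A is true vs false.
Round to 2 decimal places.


Likelihood Ratio (LR) = P(B|A) / P(B|¬A)

LR = 0.6929 / 0.1500
   = 4.62

The evidence is 4.62 times more likely if A is true than if A is false.
Because LR exceeds 1, B is evidence for A.


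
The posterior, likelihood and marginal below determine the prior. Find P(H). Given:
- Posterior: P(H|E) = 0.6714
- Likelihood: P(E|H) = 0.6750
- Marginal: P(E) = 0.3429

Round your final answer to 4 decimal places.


From Bayes' theorem: P(H|E) = P(E|H) × P(H) / P(E)

Rearranging for P(H):
P(H) = P(H|E) × P(E) / P(E|H)
     = 0.6714 × 0.3429 / 0.6750
     = 0.23022306 / 0.6750
     = 0.3411


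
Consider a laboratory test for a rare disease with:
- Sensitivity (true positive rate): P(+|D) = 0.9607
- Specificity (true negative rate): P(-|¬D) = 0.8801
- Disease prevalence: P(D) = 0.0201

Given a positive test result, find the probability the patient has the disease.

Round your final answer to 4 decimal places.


Let D = has disease, + = positive test

Given:
- P(D) = 0.0201 (prevalence)
- P(+|D) = 0.9607 (sensitivity)
- P(-|¬D) = 0.8801 (specificity)
- P(+|¬D) = 0.1199 (false positive rate = 1 - specificity)

Step 1: Find P(+)
P(+) = P(+|D)P(D) + P(+|¬D)P(¬D)
     = 0.9607 × 0.0201 + 0.1199 × 0.9799
     = 0.01931007 + 0.11749001
     = 0.13680008

Step 2: Apply Bayes' theorem for P(D|+)
P(D|+) = P(+|D)P(D) / P(+)
       = 0.01931007 / 0.13680008
       = 0.1412


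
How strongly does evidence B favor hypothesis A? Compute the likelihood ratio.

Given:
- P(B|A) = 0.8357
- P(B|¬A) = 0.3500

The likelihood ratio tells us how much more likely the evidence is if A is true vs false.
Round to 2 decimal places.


Likelihood Ratio (LR) = P(B|A) / P(B|¬A)

LR = 0.8357 / 0.3500
   = 2.39

The evidence is 2.39 times more likely if A is true than if A is false.
Since LR > 1, the evidence supports A over ¬A.


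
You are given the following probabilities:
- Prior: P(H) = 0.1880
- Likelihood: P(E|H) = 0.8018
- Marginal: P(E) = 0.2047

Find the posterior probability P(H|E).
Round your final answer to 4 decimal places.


Using Bayes' theorem:

P(H|E) = P(E|H) × P(H) / P(E)
       = 0.8018 × 0.1880 / 0.2047
       = 0.15073840 / 0.2047
       = 0.7364

The evidence strengthens our belief in H.
Prior: 0.1880 → Posterior: 0.7364


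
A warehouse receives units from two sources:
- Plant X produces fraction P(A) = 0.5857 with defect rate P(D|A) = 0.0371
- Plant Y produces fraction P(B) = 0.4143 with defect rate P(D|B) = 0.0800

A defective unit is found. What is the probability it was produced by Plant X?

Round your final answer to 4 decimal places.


Let A = from Plant X, D = defective

Given:
- P(A) = 0.5857, P(B) = 0.4143
- P(D|A) = 0.0371, P(D|B) = 0.0800

Step 1: Find P(D)
P(D) = P(D|A)P(A) + P(D|B)P(B)
     = 0.0371 × 0.5857 + 0.0800 × 0.4143
     = 0.02172947 + 0.03314400
     = 0.05487347

Step 2: Apply Bayes' theorem
P(A|D) = P(D|A)P(A) / P(D)
       = 0.02172947 / 0.05487347
       = 0.3960


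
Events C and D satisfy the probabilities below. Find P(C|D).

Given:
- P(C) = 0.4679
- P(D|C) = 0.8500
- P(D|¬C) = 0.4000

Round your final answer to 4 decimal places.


Bayes' theorem: P(C|D) = P(D|C) × P(C) / P(D)

Step 1: Calculate P(D) using law of total probability
P(D) = P(D|C)P(C) + P(D|¬C)P(¬C)
     = 0.8500 × 0.4679 + 0.4000 × 0.5321
     = 0.39771500 + 0.21284000
     = 0.61055500

Step 2: Apply Bayes' theorem
P(C|D) = P(D|C) × P(C) / P(D)
       = 0.39771500 / 0.61055500
       = 0.6514


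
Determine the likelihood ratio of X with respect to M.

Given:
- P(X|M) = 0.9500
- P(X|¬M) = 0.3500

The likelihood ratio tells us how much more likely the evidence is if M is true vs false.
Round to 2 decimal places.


Likelihood Ratio (LR) = P(X|M) / P(X|¬M)

LR = 0.9500 / 0.3500
   = 2.71

The evidence is 2.71 times more likely if M is true than if M is false.
Since LR > 1, the evidence supports M over ¬M.


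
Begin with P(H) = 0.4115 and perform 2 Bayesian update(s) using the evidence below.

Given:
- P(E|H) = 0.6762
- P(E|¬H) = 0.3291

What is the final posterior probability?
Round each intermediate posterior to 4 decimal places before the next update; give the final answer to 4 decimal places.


Sequential Bayesian updating:

Initial prior: P(H) = 0.4115

Update 1:
  P(E) = 0.6762 × 0.4115 + 0.3291 × 0.5885 = 0.27825630 + 0.19367535 = 0.47193165
  P(H|E) = 0.27825630 / 0.47193165 = 0.5896

Update 2:
  P(E) = 0.6762 × 0.5896 + 0.3291 × 0.4104 = 0.39868752 + 0.13506264 = 0.53375016
  P(H|E) = 0.39868752 / 0.53375016 = 0.7470

Final posterior: 0.7470


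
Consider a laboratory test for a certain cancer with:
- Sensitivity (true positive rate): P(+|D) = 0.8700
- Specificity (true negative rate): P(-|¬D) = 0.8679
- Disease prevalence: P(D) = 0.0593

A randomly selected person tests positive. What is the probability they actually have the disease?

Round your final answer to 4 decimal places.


Let D = has disease, + = positive test

Given:
- P(D) = 0.0593 (prevalence)
- P(+|D) = 0.8700 (sensitivity)
- P(-|¬D) = 0.8679 (specificity)
- P(+|¬D) = 0.1321 (false positive rate = 1 - specificity)

Step 1: Find P(+)
P(+) = P(+|D)P(D) + P(+|¬D)P(¬D)
     = 0.8700 × 0.0593 + 0.1321 × 0.9407
     = 0.05159100 + 0.12426647
     = 0.17585747

Step 2: Apply Bayes' theorem for P(D|+)
P(D|+) = P(+|D)P(D) / P(+)
       = 0.05159100 / 0.17585747
       = 0.2934


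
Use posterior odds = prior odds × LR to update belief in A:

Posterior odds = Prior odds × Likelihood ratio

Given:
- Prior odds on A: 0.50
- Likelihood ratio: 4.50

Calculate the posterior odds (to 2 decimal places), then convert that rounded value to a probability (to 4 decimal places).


Step 1: Calculate posterior odds
Posterior odds = Prior odds × LR
               = 0.50 × 4.50
               = 2.25

Step 2: Convert to probability
P(A|E) = Posterior odds / (1 + Posterior odds)
       = 2.25 / (1 + 2.25)
       = 2.25 / 3.25
       = 0.6923

The evidence increased P(A) from 0.3333 to 0.6923.


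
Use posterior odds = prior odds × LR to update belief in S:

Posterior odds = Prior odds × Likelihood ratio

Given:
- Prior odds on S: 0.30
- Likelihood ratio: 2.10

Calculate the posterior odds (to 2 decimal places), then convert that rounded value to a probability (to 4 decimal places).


Step 1: Calculate posterior odds
Posterior odds = Prior odds × LR
               = 0.30 × 2.10
               = 0.63

Step 2: Convert to probability
P(S|E) = Posterior odds / (1 + Posterior odds)
       = 0.63 / (1 + 0.63)
       = 0.63 / 1.63
       = 0.3865

The evidence increased P(S) from 0.2308 to 0.3865.


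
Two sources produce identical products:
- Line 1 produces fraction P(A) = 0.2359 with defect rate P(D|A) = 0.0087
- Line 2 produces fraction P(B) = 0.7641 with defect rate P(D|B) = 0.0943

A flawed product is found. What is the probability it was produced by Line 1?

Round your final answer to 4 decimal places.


Let A = from Line 1, D = flawed

Given:
- P(A) = 0.2359, P(B) = 0.7641
- P(D|A) = 0.0087, P(D|B) = 0.0943

Step 1: Find P(D)
P(D) = P(D|A)P(A) + P(D|B)P(B)
     = 0.0087 × 0.2359 + 0.0943 × 0.7641
     = 0.00205233 + 0.07205463
     = 0.07410696

Step 2: Apply Bayes' theorem
P(A|D) = P(D|A)P(A) / P(D)
       = 0.00205233 / 0.07410696
       = 0.0277


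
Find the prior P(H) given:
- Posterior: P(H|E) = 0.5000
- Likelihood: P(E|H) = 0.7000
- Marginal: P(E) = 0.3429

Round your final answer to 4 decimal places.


From Bayes' theorem: P(H|E) = P(E|H) × P(H) / P(E)

Rearranging for P(H):
P(H) = P(H|E) × P(E) / P(E|H)
     = 0.5000 × 0.3429 / 0.7000
     = 0.17145000 / 0.7000
     = 0.2449


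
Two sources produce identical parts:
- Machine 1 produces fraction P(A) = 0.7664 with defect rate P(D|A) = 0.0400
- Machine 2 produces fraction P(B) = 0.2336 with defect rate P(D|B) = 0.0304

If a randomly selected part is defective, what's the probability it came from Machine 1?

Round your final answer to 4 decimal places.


Let A = from Machine 1, D = defective

Given:
- P(A) = 0.7664, P(B) = 0.2336
- P(D|A) = 0.0400, P(D|B) = 0.0304

Step 1: Find P(D)
P(D) = P(D|A)P(A) + P(D|B)P(B)
     = 0.0400 × 0.7664 + 0.0304 × 0.2336
     = 0.03065600 + 0.00710144
     = 0.03775744

Step 2: Apply Bayes' theorem
P(A|D) = P(D|A)P(A) / P(D)
       = 0.03065600 / 0.03775744
       = 0.8119


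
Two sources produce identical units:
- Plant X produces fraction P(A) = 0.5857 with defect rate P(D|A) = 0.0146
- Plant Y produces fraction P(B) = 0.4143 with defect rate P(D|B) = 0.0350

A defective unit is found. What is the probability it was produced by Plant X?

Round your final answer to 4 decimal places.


Let A = from Plant X, D = defective

Given:
- P(A) = 0.5857, P(B) = 0.4143
- P(D|A) = 0.0146, P(D|B) = 0.0350

Step 1: Find P(D)
P(D) = P(D|A)P(A) + P(D|B)P(B)
     = 0.0146 × 0.5857 + 0.0350 × 0.4143
     = 0.00855122 + 0.01450050
     = 0.02305172

Step 2: Apply Bayes' theorem
P(A|D) = P(D|A)P(A) / P(D)
       = 0.00855122 / 0.02305172
       = 0.3710


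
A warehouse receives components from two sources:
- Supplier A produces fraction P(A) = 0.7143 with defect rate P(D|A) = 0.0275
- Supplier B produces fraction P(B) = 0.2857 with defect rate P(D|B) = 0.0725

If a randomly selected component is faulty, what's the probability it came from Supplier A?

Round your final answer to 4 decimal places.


Let A = from Supplier A, D = faulty

Given:
- P(A) = 0.7143, P(B) = 0.2857
- P(D|A) = 0.0275, P(D|B) = 0.0725

Step 1: Find P(D)
P(D) = P(D|A)P(A) + P(D|B)P(B)
     = 0.0275 × 0.7143 + 0.0725 × 0.2857
     = 0.01964325 + 0.02071325
     = 0.04035650

Step 2: Apply Bayes' theorem
P(A|D) = P(D|A)P(A) / P(D)
       = 0.01964325 / 0.04035650
       = 0.4867


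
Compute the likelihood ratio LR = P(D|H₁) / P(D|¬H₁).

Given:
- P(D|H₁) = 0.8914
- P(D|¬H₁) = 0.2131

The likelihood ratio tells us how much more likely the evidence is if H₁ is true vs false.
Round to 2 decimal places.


Likelihood Ratio (LR) = P(D|H₁) / P(D|¬H₁)

LR = 0.8914 / 0.2131
   = 4.18

The evidence is 4.18 times more likely if H₁ is true than if H₁ is false.
LR > 1, so observing D raises the odds in favor of H₁.


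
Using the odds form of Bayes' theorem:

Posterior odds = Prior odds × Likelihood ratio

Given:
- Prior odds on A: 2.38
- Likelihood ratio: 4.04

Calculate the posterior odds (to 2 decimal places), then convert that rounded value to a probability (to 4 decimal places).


Step 1: Calculate posterior odds
Posterior odds = Prior odds × LR
               = 2.38 × 4.04
               = 9.62

Step 2: Convert to probability
P(A|E) = Posterior odds / (1 + Posterior odds)
       = 9.62 / (1 + 9.62)
       = 9.62 / 10.62
       = 0.9058

The evidence increased P(A) from 0.7041 to 0.9058.


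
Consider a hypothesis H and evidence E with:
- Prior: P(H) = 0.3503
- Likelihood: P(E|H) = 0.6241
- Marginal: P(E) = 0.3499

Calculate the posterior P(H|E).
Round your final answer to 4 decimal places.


Using Bayes' theorem:

P(H|E) = P(E|H) × P(H) / P(E)
       = 0.6241 × 0.3503 / 0.3499
       = 0.21862223 / 0.3499
       = 0.6248

The evidence strengthens our belief in H.
Prior: 0.3503 → Posterior: 0.6248


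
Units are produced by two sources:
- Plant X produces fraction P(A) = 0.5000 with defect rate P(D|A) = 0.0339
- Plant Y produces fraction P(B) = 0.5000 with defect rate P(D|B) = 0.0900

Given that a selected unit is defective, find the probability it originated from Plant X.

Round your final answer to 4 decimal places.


Let A = from Plant X, D = defective

Given:
- P(A) = 0.5000, P(B) = 0.5000
- P(D|A) = 0.0339, P(D|B) = 0.0900

Step 1: Find P(D)
P(D) = P(D|A)P(A) + P(D|B)P(B)
     = 0.0339 × 0.5000 + 0.0900 × 0.5000
     = 0.01695000 + 0.04500000
     = 0.06195000

Step 2: Apply Bayes' theorem
P(A|D) = P(D|A)P(A) / P(D)
       = 0.01695000 / 0.06195000
       = 0.2736


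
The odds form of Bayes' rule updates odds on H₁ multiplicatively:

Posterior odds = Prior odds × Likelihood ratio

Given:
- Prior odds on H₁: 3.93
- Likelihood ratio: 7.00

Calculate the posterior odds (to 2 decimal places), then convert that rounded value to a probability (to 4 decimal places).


Step 1: Calculate posterior odds
Posterior odds = Prior odds × LR
               = 3.93 × 7.00
               = 27.51

Step 2: Convert to probability
P(H₁|E) = Posterior odds / (1 + Posterior odds)
       = 27.51 / (1 + 27.51)
       = 27.51 / 28.51
       = 0.9649

The evidence increased P(H₁) from 0.7972 to 0.9649.


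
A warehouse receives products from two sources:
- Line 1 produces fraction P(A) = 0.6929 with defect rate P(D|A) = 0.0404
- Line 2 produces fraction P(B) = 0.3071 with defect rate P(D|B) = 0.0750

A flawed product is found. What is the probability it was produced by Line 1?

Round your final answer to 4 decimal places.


Let A = from Line 1, D = flawed

Given:
- P(A) = 0.6929, P(B) = 0.3071
- P(D|A) = 0.0404, P(D|B) = 0.0750

Step 1: Find P(D)
P(D) = P(D|A)P(A) + P(D|B)P(B)
     = 0.0404 × 0.6929 + 0.0750 × 0.3071
     = 0.02799316 + 0.02303250
     = 0.05102566

Step 2: Apply Bayes' theorem
P(A|D) = P(D|A)P(A) / P(D)
       = 0.02799316 / 0.05102566
       = 0.5486


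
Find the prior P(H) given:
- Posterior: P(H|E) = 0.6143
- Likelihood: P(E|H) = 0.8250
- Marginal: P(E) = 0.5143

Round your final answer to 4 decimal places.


From Bayes' theorem: P(H|E) = P(E|H) × P(H) / P(E)

Rearranging for P(H):
P(H) = P(H|E) × P(E) / P(E|H)
     = 0.6143 × 0.5143 / 0.8250
     = 0.31593449 / 0.8250
     = 0.3830


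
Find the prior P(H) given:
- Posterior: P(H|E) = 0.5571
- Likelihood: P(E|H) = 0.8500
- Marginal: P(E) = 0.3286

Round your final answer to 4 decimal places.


From Bayes' theorem: P(H|E) = P(E|H) × P(H) / P(E)

Rearranging for P(H):
P(H) = P(H|E) × P(E) / P(E|H)
     = 0.5571 × 0.3286 / 0.8500
     = 0.18306306 / 0.8500
     = 0.2154


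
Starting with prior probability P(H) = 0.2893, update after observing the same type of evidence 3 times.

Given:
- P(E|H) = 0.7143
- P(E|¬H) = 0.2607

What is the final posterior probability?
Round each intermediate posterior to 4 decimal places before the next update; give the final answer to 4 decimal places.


Sequential Bayesian updating:

Initial prior: P(H) = 0.2893

Update 1:
  P(E) = 0.7143 × 0.2893 + 0.2607 × 0.7107 = 0.20664699 + 0.18527949 = 0.39192648
  P(H|E) = 0.20664699 / 0.39192648 = 0.5273

Update 2:
  P(E) = 0.7143 × 0.5273 + 0.2607 × 0.4727 = 0.37665039 + 0.12323289 = 0.49988328
  P(H|E) = 0.37665039 / 0.49988328 = 0.7535

Update 3:
  P(E) = 0.7143 × 0.7535 + 0.2607 × 0.2465 = 0.53822505 + 0.06426255 = 0.60248760
  P(H|E) = 0.53822505 / 0.60248760 = 0.8933

Final posterior: 0.8933


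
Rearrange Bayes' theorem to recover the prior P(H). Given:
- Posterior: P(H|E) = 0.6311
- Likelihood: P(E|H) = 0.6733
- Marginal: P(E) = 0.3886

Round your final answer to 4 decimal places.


From Bayes' theorem: P(H|E) = P(E|H) × P(H) / P(E)

Rearranging for P(H):
P(H) = P(H|E) × P(E) / P(E|H)
     = 0.6311 × 0.3886 / 0.6733
     = 0.24524546 / 0.6733
     = 0.3642


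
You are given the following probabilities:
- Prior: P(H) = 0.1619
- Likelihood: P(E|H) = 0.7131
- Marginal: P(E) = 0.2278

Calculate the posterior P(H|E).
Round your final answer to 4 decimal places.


Using Bayes' theorem:

P(H|E) = P(E|H) × P(H) / P(E)
       = 0.7131 × 0.1619 / 0.2278
       = 0.11545089 / 0.2278
       = 0.5068

The evidence strengthens our belief in H.
Prior: 0.1619 → Posterior: 0.5068


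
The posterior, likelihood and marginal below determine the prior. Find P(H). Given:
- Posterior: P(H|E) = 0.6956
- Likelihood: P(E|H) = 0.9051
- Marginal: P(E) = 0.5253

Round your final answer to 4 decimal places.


From Bayes' theorem: P(H|E) = P(E|H) × P(H) / P(E)

Rearranging for P(H):
P(H) = P(H|E) × P(E) / P(E|H)
     = 0.6956 × 0.5253 / 0.9051
     = 0.36539868 / 0.9051
     = 0.4037
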